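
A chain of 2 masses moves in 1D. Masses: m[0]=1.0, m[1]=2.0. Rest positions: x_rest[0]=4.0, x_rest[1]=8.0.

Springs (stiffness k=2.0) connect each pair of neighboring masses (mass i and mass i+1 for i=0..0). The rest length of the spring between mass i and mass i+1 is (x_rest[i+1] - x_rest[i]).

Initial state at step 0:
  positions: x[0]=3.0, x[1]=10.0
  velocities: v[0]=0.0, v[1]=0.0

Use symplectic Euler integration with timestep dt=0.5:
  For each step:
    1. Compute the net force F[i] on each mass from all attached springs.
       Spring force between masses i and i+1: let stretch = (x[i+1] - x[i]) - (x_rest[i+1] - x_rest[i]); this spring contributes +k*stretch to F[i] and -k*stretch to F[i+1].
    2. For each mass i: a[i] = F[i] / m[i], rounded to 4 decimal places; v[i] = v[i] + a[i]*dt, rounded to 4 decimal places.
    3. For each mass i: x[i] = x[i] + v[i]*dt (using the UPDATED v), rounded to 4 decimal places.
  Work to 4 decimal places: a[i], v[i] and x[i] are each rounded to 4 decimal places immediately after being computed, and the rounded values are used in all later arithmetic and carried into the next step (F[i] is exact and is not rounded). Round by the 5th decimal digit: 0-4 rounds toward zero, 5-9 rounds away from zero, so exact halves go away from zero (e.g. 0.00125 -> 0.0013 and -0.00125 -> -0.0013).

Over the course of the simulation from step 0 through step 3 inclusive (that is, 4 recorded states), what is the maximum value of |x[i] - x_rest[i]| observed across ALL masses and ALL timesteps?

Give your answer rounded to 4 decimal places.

Step 0: x=[3.0000 10.0000] v=[0.0000 0.0000]
Step 1: x=[4.5000 9.2500] v=[3.0000 -1.5000]
Step 2: x=[6.3750 8.3125] v=[3.7500 -1.8750]
Step 3: x=[7.2188 7.8906] v=[1.6875 -0.8438]
Max displacement = 3.2188

Answer: 3.2188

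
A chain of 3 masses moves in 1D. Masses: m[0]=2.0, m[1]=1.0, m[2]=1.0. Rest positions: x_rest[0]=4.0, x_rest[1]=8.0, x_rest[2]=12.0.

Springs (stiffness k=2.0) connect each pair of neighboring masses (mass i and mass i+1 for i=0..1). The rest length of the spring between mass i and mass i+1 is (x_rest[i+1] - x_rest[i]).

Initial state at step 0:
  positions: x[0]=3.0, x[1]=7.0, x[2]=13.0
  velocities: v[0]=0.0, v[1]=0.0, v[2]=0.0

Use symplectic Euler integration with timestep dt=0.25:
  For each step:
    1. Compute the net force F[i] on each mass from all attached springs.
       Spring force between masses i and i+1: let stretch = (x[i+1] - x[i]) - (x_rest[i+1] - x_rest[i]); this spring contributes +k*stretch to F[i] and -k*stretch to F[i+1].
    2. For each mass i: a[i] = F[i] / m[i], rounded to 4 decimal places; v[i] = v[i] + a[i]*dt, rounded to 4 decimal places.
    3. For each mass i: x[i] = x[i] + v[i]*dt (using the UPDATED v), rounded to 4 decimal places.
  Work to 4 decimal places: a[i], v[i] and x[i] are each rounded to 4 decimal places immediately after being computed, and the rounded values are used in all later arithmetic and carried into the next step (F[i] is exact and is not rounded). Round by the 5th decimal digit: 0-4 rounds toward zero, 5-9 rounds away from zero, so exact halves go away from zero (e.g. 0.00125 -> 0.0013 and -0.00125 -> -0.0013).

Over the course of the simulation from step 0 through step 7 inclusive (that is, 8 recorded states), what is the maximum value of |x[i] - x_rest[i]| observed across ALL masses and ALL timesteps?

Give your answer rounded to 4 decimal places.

Answer: 1.2790

Derivation:
Step 0: x=[3.0000 7.0000 13.0000] v=[0.0000 0.0000 0.0000]
Step 1: x=[3.0000 7.2500 12.7500] v=[0.0000 1.0000 -1.0000]
Step 2: x=[3.0156 7.6563 12.3125] v=[0.0625 1.6250 -1.7500]
Step 3: x=[3.0713 8.0645 11.7930] v=[0.2227 1.6328 -2.0781]
Step 4: x=[3.1891 8.3146 11.3074] v=[0.4710 1.0005 -1.9424]
Step 5: x=[3.3772 8.2981 10.9477] v=[0.7524 -0.0659 -1.4388]
Step 6: x=[3.6229 7.9977 10.7568] v=[0.9826 -1.2016 -0.7636]
Step 7: x=[3.8920 7.4953 10.7210] v=[1.0763 -2.0095 -0.1432]
Max displacement = 1.2790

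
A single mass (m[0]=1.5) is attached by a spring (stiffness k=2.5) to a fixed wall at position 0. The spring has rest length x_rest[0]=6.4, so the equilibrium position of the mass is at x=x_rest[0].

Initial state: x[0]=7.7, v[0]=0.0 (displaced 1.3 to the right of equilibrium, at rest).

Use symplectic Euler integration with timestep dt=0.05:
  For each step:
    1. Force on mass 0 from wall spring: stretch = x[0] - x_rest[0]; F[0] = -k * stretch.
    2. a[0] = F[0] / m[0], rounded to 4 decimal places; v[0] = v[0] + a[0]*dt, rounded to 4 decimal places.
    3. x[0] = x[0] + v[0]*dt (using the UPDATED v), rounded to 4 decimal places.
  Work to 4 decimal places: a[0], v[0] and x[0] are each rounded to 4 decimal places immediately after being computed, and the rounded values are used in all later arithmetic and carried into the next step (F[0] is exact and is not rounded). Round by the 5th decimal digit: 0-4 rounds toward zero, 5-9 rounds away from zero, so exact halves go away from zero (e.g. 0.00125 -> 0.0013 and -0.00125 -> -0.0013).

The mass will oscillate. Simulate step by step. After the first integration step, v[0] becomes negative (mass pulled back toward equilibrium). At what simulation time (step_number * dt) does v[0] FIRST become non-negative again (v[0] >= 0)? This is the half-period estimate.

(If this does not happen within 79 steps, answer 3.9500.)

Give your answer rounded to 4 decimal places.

Answer: 2.4500

Derivation:
Step 0: x=[7.7000] v=[0.0000]
Step 1: x=[7.6946] v=[-0.1083]
Step 2: x=[7.6838] v=[-0.2162]
Step 3: x=[7.6676] v=[-0.3232]
Step 4: x=[7.6462] v=[-0.4288]
Step 5: x=[7.6196] v=[-0.5327]
Step 6: x=[7.5879] v=[-0.6343]
Step 7: x=[7.5512] v=[-0.7333]
Step 8: x=[7.5097] v=[-0.8292]
Step 9: x=[7.4636] v=[-0.9217]
Step 10: x=[7.4131] v=[-1.0103]
Step 11: x=[7.3584] v=[-1.0947]
Step 12: x=[7.2997] v=[-1.1746]
Step 13: x=[7.2372] v=[-1.2496]
Step 14: x=[7.1712] v=[-1.3194]
Step 15: x=[7.1020] v=[-1.3837]
Step 16: x=[7.0299] v=[-1.4422]
Step 17: x=[6.9552] v=[-1.4947]
Step 18: x=[6.8782] v=[-1.5410]
Step 19: x=[6.7992] v=[-1.5809]
Step 20: x=[6.7185] v=[-1.6142]
Step 21: x=[6.6365] v=[-1.6407]
Step 22: x=[6.5535] v=[-1.6604]
Step 23: x=[6.4698] v=[-1.6732]
Step 24: x=[6.3859] v=[-1.6790]
Step 25: x=[6.3020] v=[-1.6778]
Step 26: x=[6.2185] v=[-1.6696]
Step 27: x=[6.1358] v=[-1.6545]
Step 28: x=[6.0542] v=[-1.6325]
Step 29: x=[5.9740] v=[-1.6037]
Step 30: x=[5.8956] v=[-1.5682]
Step 31: x=[5.8193] v=[-1.5262]
Step 32: x=[5.7454] v=[-1.4778]
Step 33: x=[5.6742] v=[-1.4233]
Step 34: x=[5.6061] v=[-1.3628]
Step 35: x=[5.5413] v=[-1.2966]
Step 36: x=[5.4801] v=[-1.2250]
Step 37: x=[5.4227] v=[-1.1483]
Step 38: x=[5.3694] v=[-1.0669]
Step 39: x=[5.3204] v=[-0.9810]
Step 40: x=[5.2759] v=[-0.8910]
Step 41: x=[5.2360] v=[-0.7973]
Step 42: x=[5.2010] v=[-0.7003]
Step 43: x=[5.1710] v=[-0.6004]
Step 44: x=[5.1461] v=[-0.4980]
Step 45: x=[5.1264] v=[-0.3935]
Step 46: x=[5.1120] v=[-0.2874]
Step 47: x=[5.1030] v=[-0.1801]
Step 48: x=[5.0994] v=[-0.0720]
Step 49: x=[5.1012] v=[0.0364]
First v>=0 after going negative at step 49, time=2.4500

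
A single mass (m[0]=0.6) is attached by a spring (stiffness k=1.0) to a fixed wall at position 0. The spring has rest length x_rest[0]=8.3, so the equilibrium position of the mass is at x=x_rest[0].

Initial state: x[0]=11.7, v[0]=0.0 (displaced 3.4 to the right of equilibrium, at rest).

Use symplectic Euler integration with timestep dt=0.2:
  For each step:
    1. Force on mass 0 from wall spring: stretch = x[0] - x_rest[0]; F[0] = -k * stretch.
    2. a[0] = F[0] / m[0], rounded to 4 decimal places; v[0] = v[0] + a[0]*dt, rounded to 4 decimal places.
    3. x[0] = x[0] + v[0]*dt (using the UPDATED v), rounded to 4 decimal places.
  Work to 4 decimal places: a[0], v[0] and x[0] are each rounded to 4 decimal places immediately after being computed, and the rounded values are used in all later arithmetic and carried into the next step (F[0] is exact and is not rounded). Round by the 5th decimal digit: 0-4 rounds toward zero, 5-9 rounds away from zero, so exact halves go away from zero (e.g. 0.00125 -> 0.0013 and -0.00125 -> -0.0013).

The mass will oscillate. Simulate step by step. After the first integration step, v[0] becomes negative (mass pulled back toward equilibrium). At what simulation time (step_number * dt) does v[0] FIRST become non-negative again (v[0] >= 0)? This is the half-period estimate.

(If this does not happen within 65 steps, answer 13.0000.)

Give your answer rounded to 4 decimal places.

Answer: 2.6000

Derivation:
Step 0: x=[11.7000] v=[0.0000]
Step 1: x=[11.4733] v=[-1.1333]
Step 2: x=[11.0351] v=[-2.1911]
Step 3: x=[10.4145] v=[-3.1028]
Step 4: x=[9.6530] v=[-3.8076]
Step 5: x=[8.8013] v=[-4.2586]
Step 6: x=[7.9162] v=[-4.4257]
Step 7: x=[7.0566] v=[-4.2978]
Step 8: x=[6.2799] v=[-3.8833]
Step 9: x=[5.6379] v=[-3.2099]
Step 10: x=[5.1734] v=[-2.3225]
Step 11: x=[4.9173] v=[-1.2803]
Step 12: x=[4.8868] v=[-0.1527]
Step 13: x=[5.0838] v=[0.9850]
First v>=0 after going negative at step 13, time=2.6000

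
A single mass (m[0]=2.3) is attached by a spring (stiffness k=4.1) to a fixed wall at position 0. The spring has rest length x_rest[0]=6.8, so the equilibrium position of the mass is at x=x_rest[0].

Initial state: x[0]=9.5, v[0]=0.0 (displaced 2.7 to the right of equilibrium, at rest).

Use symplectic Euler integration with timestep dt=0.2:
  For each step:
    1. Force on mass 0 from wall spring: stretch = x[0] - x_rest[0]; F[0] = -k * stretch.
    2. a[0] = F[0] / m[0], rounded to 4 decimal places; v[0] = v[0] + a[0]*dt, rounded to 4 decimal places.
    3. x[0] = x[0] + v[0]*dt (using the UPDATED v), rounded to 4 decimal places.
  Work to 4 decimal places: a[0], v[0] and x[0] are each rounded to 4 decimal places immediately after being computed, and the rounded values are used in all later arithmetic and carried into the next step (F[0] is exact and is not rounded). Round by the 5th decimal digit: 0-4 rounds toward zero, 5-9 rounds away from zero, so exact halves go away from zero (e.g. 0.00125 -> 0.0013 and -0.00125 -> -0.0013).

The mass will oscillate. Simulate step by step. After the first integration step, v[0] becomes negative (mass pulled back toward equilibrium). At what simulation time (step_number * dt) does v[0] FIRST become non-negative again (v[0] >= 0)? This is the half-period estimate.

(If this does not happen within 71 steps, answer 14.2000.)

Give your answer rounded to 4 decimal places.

Answer: 2.4000

Derivation:
Step 0: x=[9.5000] v=[0.0000]
Step 1: x=[9.3075] v=[-0.9626]
Step 2: x=[8.9362] v=[-1.8566]
Step 3: x=[8.4126] v=[-2.6182]
Step 4: x=[7.7740] v=[-3.1931]
Step 5: x=[7.0659] v=[-3.5404]
Step 6: x=[6.3389] v=[-3.6352]
Step 7: x=[5.6447] v=[-3.4708]
Step 8: x=[5.0329] v=[-3.0589]
Step 9: x=[4.5471] v=[-2.4289]
Step 10: x=[4.2220] v=[-1.6257]
Step 11: x=[4.0807] v=[-0.7066]
Step 12: x=[4.1333] v=[0.2629]
First v>=0 after going negative at step 12, time=2.4000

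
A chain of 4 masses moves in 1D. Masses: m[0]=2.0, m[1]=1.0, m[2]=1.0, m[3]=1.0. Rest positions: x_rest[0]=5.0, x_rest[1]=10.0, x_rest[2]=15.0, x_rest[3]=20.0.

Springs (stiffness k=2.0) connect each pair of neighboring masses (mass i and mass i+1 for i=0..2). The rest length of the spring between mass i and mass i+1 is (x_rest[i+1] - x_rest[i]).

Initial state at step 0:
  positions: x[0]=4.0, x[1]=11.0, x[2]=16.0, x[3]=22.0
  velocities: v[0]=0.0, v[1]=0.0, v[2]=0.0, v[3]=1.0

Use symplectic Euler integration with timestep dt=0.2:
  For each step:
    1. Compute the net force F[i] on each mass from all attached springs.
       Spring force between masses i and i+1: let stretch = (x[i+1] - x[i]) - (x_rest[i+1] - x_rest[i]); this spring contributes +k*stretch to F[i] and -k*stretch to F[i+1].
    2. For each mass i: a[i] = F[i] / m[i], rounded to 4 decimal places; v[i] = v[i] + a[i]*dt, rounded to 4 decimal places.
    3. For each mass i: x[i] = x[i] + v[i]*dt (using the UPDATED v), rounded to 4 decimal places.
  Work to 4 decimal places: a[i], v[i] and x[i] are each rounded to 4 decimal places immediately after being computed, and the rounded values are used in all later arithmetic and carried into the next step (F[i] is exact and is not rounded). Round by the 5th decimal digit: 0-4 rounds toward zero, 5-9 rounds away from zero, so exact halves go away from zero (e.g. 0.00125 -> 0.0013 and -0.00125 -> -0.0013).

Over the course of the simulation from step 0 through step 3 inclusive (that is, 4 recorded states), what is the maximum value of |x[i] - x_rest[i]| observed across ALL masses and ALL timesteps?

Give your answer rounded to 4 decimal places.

Step 0: x=[4.0000 11.0000 16.0000 22.0000] v=[0.0000 0.0000 0.0000 1.0000]
Step 1: x=[4.0800 10.8400 16.0800 22.1200] v=[0.4000 -0.8000 0.4000 0.6000]
Step 2: x=[4.2304 10.5584 16.2240 22.1568] v=[0.7520 -1.4080 0.7200 0.1840]
Step 3: x=[4.4339 10.2238 16.3894 22.1190] v=[1.0176 -1.6730 0.8269 -0.1891]
Max displacement = 2.1568

Answer: 2.1568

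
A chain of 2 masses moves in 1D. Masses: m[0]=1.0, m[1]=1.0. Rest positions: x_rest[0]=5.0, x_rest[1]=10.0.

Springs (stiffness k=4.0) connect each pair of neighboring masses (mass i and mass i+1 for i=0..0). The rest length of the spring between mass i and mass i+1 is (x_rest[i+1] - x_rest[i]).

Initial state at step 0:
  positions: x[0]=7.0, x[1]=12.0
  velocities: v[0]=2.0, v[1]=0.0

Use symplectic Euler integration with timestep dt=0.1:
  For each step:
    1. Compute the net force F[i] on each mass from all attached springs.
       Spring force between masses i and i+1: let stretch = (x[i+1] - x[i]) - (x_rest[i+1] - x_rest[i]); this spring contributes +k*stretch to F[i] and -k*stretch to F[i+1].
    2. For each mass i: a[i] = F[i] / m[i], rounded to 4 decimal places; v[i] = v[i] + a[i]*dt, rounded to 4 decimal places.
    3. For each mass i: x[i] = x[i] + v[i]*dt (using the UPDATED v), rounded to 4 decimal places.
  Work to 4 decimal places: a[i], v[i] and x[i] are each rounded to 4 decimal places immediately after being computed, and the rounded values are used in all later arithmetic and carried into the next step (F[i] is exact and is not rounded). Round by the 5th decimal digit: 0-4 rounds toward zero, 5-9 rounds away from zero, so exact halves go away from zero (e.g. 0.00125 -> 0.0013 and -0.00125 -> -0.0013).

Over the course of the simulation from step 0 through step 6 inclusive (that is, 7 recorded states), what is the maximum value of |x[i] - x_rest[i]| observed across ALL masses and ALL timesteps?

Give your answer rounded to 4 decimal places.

Answer: 2.9541

Derivation:
Step 0: x=[7.0000 12.0000] v=[2.0000 0.0000]
Step 1: x=[7.2000 12.0000] v=[2.0000 0.0000]
Step 2: x=[7.3920 12.0080] v=[1.9200 0.0800]
Step 3: x=[7.5686 12.0314] v=[1.7664 0.2336]
Step 4: x=[7.7238 12.0763] v=[1.5515 0.4485]
Step 5: x=[7.8531 12.1471] v=[1.2925 0.7075]
Step 6: x=[7.9541 12.2461] v=[1.0101 0.9899]
Max displacement = 2.9541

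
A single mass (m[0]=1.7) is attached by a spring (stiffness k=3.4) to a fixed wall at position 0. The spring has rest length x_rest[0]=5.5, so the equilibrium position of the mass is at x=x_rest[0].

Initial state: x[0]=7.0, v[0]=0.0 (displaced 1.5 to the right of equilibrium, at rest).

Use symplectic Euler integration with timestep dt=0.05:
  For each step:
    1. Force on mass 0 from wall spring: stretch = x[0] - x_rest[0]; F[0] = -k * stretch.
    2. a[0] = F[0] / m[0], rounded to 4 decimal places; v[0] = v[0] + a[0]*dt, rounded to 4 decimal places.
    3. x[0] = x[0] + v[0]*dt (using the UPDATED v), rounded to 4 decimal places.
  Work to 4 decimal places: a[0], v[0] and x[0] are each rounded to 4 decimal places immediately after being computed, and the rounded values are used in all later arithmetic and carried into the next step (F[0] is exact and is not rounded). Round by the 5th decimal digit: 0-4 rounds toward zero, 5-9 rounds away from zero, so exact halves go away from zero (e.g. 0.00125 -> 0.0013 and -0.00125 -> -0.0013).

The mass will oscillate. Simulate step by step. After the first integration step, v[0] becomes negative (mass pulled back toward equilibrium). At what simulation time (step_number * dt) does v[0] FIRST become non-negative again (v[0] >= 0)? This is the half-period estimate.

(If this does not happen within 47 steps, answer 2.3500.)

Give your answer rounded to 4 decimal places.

Step 0: x=[7.0000] v=[0.0000]
Step 1: x=[6.9925] v=[-0.1500]
Step 2: x=[6.9775] v=[-0.2993]
Step 3: x=[6.9551] v=[-0.4471]
Step 4: x=[6.9255] v=[-0.5926]
Step 5: x=[6.8887] v=[-0.7352]
Step 6: x=[6.8450] v=[-0.8741]
Step 7: x=[6.7946] v=[-1.0086]
Step 8: x=[6.7377] v=[-1.1381]
Step 9: x=[6.6746] v=[-1.2619]
Step 10: x=[6.6056] v=[-1.3794]
Step 11: x=[6.5311] v=[-1.4900]
Step 12: x=[6.4514] v=[-1.5931]
Step 13: x=[6.3670] v=[-1.6882]
Step 14: x=[6.2783] v=[-1.7749]
Step 15: x=[6.1857] v=[-1.8527]
Step 16: x=[6.0896] v=[-1.9213]
Step 17: x=[5.9906] v=[-1.9803]
Step 18: x=[5.8891] v=[-2.0294]
Step 19: x=[5.7857] v=[-2.0683]
Step 20: x=[5.6809] v=[-2.0969]
Step 21: x=[5.5752] v=[-2.1150]
Step 22: x=[5.4691] v=[-2.1225]
Step 23: x=[5.3631] v=[-2.1194]
Step 24: x=[5.2578] v=[-2.1057]
Step 25: x=[5.1537] v=[-2.0815]
Step 26: x=[5.0514] v=[-2.0469]
Step 27: x=[4.9513] v=[-2.0020]
Step 28: x=[4.8539] v=[-1.9471]
Step 29: x=[4.7598] v=[-1.8825]
Step 30: x=[4.6694] v=[-1.8085]
Step 31: x=[4.5831] v=[-1.7254]
Step 32: x=[4.5014] v=[-1.6337]
Step 33: x=[4.4247] v=[-1.5338]
Step 34: x=[4.3534] v=[-1.4263]
Step 35: x=[4.2878] v=[-1.3116]
Step 36: x=[4.2283] v=[-1.1904]
Step 37: x=[4.1751] v=[-1.0632]
Step 38: x=[4.1286] v=[-0.9307]
Step 39: x=[4.0889] v=[-0.7936]
Step 40: x=[4.0563] v=[-0.6525]
Step 41: x=[4.0309] v=[-0.5081]
Step 42: x=[4.0128] v=[-0.3612]
Step 43: x=[4.0022] v=[-0.2125]
Step 44: x=[3.9991] v=[-0.0627]
Step 45: x=[4.0035] v=[0.0874]
First v>=0 after going negative at step 45, time=2.2500

Answer: 2.2500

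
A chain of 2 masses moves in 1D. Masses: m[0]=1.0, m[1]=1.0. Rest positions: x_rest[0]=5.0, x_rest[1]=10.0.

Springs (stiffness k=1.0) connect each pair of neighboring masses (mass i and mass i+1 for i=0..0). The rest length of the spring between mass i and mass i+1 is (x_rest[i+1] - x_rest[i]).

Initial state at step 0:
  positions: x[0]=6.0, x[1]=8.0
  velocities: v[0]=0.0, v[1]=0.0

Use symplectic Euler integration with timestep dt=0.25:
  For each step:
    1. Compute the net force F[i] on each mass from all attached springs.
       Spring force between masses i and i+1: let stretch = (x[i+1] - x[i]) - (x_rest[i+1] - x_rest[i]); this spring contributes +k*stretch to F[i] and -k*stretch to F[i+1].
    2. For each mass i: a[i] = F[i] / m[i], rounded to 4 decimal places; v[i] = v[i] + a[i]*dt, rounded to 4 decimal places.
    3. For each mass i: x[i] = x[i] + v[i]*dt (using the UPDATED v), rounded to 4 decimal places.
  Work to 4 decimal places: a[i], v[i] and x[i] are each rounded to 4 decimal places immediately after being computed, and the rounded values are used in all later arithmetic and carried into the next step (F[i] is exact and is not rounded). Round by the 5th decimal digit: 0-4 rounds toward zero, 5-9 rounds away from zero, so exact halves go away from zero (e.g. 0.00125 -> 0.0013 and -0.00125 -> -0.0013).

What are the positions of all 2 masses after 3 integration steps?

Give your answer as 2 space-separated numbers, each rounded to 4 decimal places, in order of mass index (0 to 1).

Step 0: x=[6.0000 8.0000] v=[0.0000 0.0000]
Step 1: x=[5.8125 8.1875] v=[-0.7500 0.7500]
Step 2: x=[5.4609 8.5391] v=[-1.4063 1.4063]
Step 3: x=[4.9892 9.0108] v=[-1.8868 1.8868]

Answer: 4.9892 9.0108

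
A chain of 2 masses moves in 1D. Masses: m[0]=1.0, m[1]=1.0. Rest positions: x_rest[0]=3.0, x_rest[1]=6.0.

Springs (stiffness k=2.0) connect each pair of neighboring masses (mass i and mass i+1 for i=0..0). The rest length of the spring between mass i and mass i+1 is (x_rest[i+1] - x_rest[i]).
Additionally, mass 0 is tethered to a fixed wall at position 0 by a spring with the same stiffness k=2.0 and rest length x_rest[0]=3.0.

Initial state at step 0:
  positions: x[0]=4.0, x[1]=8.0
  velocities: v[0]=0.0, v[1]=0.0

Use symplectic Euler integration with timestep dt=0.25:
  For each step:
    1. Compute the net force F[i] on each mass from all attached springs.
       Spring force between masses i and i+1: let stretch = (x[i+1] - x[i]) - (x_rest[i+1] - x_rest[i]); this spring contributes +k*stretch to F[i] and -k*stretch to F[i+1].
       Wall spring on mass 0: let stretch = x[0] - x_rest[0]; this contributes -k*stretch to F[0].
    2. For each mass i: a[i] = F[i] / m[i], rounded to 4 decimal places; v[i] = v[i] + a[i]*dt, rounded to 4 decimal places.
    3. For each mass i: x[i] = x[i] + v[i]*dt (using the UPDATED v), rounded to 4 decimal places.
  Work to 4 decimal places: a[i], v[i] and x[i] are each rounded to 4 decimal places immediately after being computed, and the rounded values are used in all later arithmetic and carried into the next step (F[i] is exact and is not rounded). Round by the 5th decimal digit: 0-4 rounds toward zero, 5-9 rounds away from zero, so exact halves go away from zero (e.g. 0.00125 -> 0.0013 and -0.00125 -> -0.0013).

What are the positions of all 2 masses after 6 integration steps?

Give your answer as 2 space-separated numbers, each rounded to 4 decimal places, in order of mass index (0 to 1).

Answer: 3.3173 6.1914

Derivation:
Step 0: x=[4.0000 8.0000] v=[0.0000 0.0000]
Step 1: x=[4.0000 7.8750] v=[0.0000 -0.5000]
Step 2: x=[3.9844 7.6406] v=[-0.0625 -0.9375]
Step 3: x=[3.9278 7.3242] v=[-0.2266 -1.2656]
Step 4: x=[3.8047 6.9583] v=[-0.4923 -1.4638]
Step 5: x=[3.6002 6.5732] v=[-0.8179 -1.5406]
Step 6: x=[3.3173 6.1914] v=[-1.1315 -1.5271]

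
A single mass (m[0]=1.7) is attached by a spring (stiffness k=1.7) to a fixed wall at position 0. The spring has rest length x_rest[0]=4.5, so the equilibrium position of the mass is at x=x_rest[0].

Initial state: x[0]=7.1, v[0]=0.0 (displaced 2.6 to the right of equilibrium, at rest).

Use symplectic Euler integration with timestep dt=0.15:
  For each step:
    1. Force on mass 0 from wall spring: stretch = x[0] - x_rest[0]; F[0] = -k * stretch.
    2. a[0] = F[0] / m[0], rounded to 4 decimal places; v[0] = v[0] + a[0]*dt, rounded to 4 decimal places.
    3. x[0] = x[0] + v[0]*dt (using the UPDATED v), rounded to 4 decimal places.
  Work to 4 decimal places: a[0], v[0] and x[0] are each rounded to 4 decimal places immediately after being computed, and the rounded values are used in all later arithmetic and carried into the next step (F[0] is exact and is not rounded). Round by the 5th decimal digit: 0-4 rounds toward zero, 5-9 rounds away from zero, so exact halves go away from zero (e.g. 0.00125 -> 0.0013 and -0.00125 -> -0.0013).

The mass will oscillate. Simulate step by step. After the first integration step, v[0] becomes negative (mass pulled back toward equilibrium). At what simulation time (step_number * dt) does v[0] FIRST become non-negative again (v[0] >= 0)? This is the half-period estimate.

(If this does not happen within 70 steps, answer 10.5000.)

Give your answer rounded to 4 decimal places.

Answer: 3.1500

Derivation:
Step 0: x=[7.1000] v=[0.0000]
Step 1: x=[7.0415] v=[-0.3900]
Step 2: x=[6.9258] v=[-0.7712]
Step 3: x=[6.7555] v=[-1.1351]
Step 4: x=[6.5345] v=[-1.4734]
Step 5: x=[6.2677] v=[-1.7786]
Step 6: x=[5.9611] v=[-2.0438]
Step 7: x=[5.6217] v=[-2.2630]
Step 8: x=[5.2570] v=[-2.4313]
Step 9: x=[4.8753] v=[-2.5449]
Step 10: x=[4.4851] v=[-2.6012]
Step 11: x=[4.0953] v=[-2.5990]
Step 12: x=[3.7146] v=[-2.5383]
Step 13: x=[3.3515] v=[-2.4205]
Step 14: x=[3.0143] v=[-2.2482]
Step 15: x=[2.7105] v=[-2.0253]
Step 16: x=[2.4470] v=[-1.7569]
Step 17: x=[2.2297] v=[-1.4490]
Step 18: x=[2.0634] v=[-1.1085]
Step 19: x=[1.9520] v=[-0.7430]
Step 20: x=[1.8979] v=[-0.3608]
Step 21: x=[1.9023] v=[0.0295]
First v>=0 after going negative at step 21, time=3.1500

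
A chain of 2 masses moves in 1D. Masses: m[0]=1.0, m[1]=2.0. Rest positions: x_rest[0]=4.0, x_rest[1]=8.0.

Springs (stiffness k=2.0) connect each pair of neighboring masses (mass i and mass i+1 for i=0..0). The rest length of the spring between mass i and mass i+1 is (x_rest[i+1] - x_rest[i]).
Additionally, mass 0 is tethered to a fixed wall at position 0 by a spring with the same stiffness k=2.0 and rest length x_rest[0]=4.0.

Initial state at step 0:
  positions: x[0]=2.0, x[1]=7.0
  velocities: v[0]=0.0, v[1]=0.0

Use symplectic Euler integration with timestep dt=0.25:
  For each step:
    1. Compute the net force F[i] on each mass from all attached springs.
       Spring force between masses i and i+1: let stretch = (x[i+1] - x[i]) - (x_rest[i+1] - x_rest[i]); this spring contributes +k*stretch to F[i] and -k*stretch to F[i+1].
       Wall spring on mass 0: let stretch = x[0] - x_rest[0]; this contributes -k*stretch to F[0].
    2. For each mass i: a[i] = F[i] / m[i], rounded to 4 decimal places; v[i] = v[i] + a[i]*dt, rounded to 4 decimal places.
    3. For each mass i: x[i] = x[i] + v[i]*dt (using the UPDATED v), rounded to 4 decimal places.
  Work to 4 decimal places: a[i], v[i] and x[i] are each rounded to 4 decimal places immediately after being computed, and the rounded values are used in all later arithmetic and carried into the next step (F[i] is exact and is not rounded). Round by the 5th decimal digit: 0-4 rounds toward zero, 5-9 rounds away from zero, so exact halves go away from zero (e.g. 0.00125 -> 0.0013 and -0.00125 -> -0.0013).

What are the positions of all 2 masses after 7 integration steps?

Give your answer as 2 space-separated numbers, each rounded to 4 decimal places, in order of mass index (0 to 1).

Step 0: x=[2.0000 7.0000] v=[0.0000 0.0000]
Step 1: x=[2.3750 6.9375] v=[1.5000 -0.2500]
Step 2: x=[3.0235 6.8399] v=[2.5938 -0.3906]
Step 3: x=[3.7711 6.7537] v=[2.9903 -0.3447]
Step 4: x=[4.4201 6.7311] v=[2.5961 -0.0904]
Step 5: x=[4.8055 6.8141] v=[1.5416 0.3319]
Step 6: x=[4.8413 7.0216] v=[0.1432 0.8298]
Step 7: x=[4.5445 7.3428] v=[-1.1873 1.2847]

Answer: 4.5445 7.3428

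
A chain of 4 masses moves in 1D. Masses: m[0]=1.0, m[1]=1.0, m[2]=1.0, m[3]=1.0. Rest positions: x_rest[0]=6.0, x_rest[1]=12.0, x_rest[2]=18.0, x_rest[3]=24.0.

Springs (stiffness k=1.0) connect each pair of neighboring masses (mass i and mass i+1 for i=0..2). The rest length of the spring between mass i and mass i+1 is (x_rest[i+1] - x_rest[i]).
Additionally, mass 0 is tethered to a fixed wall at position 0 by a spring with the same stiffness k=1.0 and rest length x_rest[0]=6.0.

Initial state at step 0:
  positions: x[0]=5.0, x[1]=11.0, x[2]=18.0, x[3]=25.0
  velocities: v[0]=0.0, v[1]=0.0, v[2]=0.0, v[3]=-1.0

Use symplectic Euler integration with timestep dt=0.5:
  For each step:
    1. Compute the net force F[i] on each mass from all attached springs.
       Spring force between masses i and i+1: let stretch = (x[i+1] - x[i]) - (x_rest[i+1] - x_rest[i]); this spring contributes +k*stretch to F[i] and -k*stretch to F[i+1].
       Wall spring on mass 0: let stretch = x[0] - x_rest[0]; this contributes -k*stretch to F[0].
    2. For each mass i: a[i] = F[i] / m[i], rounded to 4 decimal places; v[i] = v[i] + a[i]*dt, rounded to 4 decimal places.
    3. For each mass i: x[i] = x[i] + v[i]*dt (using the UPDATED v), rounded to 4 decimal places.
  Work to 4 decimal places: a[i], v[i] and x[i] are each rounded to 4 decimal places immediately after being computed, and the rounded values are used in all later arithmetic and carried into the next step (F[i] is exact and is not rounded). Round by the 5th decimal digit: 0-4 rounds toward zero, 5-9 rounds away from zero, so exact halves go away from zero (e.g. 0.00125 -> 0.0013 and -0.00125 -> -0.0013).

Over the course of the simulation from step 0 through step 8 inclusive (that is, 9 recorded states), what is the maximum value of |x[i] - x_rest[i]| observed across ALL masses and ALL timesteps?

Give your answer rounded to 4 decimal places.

Step 0: x=[5.0000 11.0000 18.0000 25.0000] v=[0.0000 0.0000 0.0000 -1.0000]
Step 1: x=[5.2500 11.2500 18.0000 24.2500] v=[0.5000 0.5000 0.0000 -1.5000]
Step 2: x=[5.6875 11.6875 17.8750 23.4375] v=[0.8750 0.8750 -0.2500 -1.6250]
Step 3: x=[6.2032 12.1719 17.5938 22.7344] v=[1.0313 0.9688 -0.5625 -1.4063]
Step 4: x=[6.6603 12.5196 17.2422 22.2461] v=[0.9141 0.6954 -0.7032 -0.9766]
Step 5: x=[6.9171 12.5832 16.9609 22.0068] v=[0.5136 0.1271 -0.5626 -0.4786]
Step 6: x=[6.8612 12.3247 16.8467 22.0060] v=[-0.1119 -0.5171 -0.2285 -0.0016]
Step 7: x=[6.4558 11.8308 16.8918 22.2154] v=[-0.8108 -0.9879 0.0902 0.4188]
Step 8: x=[5.7802 11.2584 17.0026 22.5939] v=[-1.3512 -1.1449 0.2215 0.7570]
Max displacement = 1.9940

Answer: 1.9940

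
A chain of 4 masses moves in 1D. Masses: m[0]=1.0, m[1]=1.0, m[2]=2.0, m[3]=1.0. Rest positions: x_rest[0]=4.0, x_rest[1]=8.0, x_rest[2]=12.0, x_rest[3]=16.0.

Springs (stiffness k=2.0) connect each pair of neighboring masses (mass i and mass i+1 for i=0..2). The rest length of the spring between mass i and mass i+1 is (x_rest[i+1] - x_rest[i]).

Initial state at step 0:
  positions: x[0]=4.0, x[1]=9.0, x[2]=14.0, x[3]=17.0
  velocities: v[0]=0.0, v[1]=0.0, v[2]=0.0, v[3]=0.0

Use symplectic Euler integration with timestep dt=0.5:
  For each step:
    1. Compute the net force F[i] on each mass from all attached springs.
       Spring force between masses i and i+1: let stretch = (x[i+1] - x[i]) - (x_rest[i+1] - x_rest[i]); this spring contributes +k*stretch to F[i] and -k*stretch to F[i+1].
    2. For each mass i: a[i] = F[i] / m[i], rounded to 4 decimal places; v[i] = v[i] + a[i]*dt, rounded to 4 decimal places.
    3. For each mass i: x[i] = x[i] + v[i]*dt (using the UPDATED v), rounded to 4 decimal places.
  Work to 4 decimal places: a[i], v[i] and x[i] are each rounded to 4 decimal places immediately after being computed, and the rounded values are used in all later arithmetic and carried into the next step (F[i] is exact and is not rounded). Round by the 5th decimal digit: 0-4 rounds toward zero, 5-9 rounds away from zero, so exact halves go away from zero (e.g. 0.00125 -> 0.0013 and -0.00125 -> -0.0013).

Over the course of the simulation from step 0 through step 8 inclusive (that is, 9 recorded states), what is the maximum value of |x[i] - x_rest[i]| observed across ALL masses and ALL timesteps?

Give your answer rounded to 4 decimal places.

Answer: 2.0938

Derivation:
Step 0: x=[4.0000 9.0000 14.0000 17.0000] v=[0.0000 0.0000 0.0000 0.0000]
Step 1: x=[4.5000 9.0000 13.5000 17.5000] v=[1.0000 0.0000 -1.0000 1.0000]
Step 2: x=[5.2500 9.0000 12.8750 18.0000] v=[1.5000 0.0000 -1.2500 1.0000]
Step 3: x=[5.8750 9.0625 12.5625 17.9375] v=[1.2500 0.1250 -0.6250 -0.1250]
Step 4: x=[6.0938 9.2813 12.7188 17.1875] v=[0.4375 0.4375 0.3125 -1.5000]
Step 5: x=[5.9063 9.6251 13.1329 16.2032] v=[-0.3750 0.6875 0.8281 -1.9687]
Step 6: x=[5.5782 9.8634 13.4376 15.6837] v=[-0.6562 0.4765 0.6094 -1.0390]
Step 7: x=[5.3927 9.7462 13.4103 16.0412] v=[-0.3710 -0.2345 -0.0547 0.7149]
Step 8: x=[5.3840 9.2843 13.1247 17.0832] v=[-0.0175 -0.9239 -0.5713 2.0840]
Max displacement = 2.0938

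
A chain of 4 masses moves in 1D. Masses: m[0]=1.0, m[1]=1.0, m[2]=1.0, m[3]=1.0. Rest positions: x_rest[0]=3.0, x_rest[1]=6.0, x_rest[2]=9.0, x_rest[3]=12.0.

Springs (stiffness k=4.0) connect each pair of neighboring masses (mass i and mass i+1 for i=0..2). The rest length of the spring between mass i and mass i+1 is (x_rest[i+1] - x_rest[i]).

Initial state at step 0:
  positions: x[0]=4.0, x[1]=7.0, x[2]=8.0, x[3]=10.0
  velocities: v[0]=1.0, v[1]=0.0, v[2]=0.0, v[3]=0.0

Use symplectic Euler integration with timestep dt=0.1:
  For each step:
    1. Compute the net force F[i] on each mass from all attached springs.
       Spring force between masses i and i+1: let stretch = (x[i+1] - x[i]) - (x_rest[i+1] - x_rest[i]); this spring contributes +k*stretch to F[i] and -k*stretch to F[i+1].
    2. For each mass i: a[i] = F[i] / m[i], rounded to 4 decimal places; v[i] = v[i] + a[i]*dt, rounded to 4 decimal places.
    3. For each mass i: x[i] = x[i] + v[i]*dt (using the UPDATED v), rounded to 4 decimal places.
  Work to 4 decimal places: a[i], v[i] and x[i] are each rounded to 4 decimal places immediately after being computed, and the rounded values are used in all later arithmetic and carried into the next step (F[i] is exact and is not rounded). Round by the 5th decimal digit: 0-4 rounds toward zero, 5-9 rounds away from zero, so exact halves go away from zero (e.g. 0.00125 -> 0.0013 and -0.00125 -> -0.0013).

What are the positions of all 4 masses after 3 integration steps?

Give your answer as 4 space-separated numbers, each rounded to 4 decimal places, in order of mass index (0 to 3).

Answer: 4.2688 6.5746 8.2169 10.2398

Derivation:
Step 0: x=[4.0000 7.0000 8.0000 10.0000] v=[1.0000 0.0000 0.0000 0.0000]
Step 1: x=[4.1000 6.9200 8.0400 10.0400] v=[1.0000 -0.8000 0.4000 0.4000]
Step 2: x=[4.1928 6.7720 8.1152 10.1200] v=[0.9280 -1.4800 0.7520 0.8000]
Step 3: x=[4.2688 6.5746 8.2169 10.2398] v=[0.7597 -1.9744 1.0166 1.1981]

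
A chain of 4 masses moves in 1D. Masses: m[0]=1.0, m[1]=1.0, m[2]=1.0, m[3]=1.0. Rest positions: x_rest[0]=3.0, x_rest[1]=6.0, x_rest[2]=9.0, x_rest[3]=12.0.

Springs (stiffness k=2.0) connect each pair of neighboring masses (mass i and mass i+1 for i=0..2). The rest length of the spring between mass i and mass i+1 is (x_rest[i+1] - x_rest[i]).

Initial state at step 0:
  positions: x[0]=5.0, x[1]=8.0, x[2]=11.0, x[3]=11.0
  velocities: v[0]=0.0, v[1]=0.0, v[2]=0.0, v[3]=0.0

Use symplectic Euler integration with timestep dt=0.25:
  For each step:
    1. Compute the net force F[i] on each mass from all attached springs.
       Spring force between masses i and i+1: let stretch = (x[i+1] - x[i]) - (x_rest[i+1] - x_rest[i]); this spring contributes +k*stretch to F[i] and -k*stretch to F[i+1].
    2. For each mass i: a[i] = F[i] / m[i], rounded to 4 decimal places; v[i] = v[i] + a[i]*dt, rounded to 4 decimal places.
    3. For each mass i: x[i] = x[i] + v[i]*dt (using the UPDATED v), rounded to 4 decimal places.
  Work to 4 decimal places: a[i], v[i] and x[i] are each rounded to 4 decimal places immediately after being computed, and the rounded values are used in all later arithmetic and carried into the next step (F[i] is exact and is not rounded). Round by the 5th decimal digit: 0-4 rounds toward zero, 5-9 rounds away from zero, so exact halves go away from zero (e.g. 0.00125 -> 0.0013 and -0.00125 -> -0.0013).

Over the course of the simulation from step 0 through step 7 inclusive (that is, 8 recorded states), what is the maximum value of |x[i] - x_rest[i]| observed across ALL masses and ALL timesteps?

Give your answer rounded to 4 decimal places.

Step 0: x=[5.0000 8.0000 11.0000 11.0000] v=[0.0000 0.0000 0.0000 0.0000]
Step 1: x=[5.0000 8.0000 10.6250 11.3750] v=[0.0000 0.0000 -1.5000 1.5000]
Step 2: x=[5.0000 7.9531 10.0156 12.0313] v=[0.0000 -0.1875 -2.4375 2.6250]
Step 3: x=[4.9941 7.7949 9.4004 12.8106] v=[-0.0235 -0.6328 -2.4609 3.1172]
Step 4: x=[4.9633 7.4873 9.0108 13.5386] v=[-0.1231 -1.2305 -1.5586 2.9121]
Step 5: x=[4.8730 7.0546 8.9967 14.0757] v=[-0.3611 -1.7308 -0.0565 2.1482]
Step 6: x=[4.6804 6.5920 9.3747 14.3529] v=[-0.7703 -1.8506 1.5120 1.1087]
Step 7: x=[4.3518 6.2382 10.0272 14.3828] v=[-1.3145 -1.4151 2.6098 0.1196]
Max displacement = 2.3828

Answer: 2.3828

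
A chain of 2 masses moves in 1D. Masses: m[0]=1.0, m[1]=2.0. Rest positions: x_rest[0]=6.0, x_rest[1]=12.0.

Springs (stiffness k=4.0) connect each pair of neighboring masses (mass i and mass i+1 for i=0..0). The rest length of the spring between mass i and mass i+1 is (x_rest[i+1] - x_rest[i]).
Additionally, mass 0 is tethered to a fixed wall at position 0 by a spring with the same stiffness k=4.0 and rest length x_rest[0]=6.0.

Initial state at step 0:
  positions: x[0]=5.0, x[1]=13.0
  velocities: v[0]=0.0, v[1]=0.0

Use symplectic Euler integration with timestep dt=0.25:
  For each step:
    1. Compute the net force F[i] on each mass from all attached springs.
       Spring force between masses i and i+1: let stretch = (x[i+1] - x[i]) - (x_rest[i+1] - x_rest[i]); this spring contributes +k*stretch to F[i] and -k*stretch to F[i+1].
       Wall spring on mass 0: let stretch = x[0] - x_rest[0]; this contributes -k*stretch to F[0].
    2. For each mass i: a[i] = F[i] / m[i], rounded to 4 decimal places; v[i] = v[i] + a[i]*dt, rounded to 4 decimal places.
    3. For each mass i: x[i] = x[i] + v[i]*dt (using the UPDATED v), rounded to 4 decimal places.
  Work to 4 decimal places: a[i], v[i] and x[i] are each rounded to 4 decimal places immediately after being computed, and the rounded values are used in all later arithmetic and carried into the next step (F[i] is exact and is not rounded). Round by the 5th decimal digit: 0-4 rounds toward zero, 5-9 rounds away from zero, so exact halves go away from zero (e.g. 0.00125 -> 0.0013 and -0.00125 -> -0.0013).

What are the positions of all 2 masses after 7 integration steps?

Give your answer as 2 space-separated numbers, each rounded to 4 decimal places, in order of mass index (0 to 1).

Step 0: x=[5.0000 13.0000] v=[0.0000 0.0000]
Step 1: x=[5.7500 12.7500] v=[3.0000 -1.0000]
Step 2: x=[6.8125 12.3750] v=[4.2500 -1.5000]
Step 3: x=[7.5625 12.0547] v=[3.0000 -1.2813]
Step 4: x=[7.5449 11.9229] v=[-0.0703 -0.5274]
Step 5: x=[6.7356 11.9938] v=[-3.2372 0.2836]
Step 6: x=[5.5570 12.1574] v=[-4.7146 0.6545]
Step 7: x=[4.6392 12.2460] v=[-3.6712 0.3543]

Answer: 4.6392 12.2460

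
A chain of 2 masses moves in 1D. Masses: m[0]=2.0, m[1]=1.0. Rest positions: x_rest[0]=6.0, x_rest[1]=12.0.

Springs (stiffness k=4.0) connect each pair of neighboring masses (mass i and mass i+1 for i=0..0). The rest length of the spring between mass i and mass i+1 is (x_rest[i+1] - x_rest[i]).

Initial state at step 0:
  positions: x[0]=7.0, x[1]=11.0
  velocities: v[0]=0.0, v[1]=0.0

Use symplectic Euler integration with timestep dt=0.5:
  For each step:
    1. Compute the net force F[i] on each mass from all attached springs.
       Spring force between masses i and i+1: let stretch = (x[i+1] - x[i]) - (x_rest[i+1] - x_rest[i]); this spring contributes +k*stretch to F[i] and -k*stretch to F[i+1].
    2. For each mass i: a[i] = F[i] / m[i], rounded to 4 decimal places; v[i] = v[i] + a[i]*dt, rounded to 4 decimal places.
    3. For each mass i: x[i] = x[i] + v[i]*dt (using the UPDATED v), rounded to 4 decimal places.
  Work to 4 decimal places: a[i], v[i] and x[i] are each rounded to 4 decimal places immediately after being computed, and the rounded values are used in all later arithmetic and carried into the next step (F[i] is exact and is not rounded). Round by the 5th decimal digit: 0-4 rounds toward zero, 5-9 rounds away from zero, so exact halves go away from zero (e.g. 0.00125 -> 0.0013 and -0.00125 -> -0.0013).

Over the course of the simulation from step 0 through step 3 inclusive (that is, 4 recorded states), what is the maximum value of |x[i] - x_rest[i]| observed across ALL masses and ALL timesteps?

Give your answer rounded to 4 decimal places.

Answer: 2.0000

Derivation:
Step 0: x=[7.0000 11.0000] v=[0.0000 0.0000]
Step 1: x=[6.0000 13.0000] v=[-2.0000 4.0000]
Step 2: x=[5.5000 14.0000] v=[-1.0000 2.0000]
Step 3: x=[6.2500 12.5000] v=[1.5000 -3.0000]
Max displacement = 2.0000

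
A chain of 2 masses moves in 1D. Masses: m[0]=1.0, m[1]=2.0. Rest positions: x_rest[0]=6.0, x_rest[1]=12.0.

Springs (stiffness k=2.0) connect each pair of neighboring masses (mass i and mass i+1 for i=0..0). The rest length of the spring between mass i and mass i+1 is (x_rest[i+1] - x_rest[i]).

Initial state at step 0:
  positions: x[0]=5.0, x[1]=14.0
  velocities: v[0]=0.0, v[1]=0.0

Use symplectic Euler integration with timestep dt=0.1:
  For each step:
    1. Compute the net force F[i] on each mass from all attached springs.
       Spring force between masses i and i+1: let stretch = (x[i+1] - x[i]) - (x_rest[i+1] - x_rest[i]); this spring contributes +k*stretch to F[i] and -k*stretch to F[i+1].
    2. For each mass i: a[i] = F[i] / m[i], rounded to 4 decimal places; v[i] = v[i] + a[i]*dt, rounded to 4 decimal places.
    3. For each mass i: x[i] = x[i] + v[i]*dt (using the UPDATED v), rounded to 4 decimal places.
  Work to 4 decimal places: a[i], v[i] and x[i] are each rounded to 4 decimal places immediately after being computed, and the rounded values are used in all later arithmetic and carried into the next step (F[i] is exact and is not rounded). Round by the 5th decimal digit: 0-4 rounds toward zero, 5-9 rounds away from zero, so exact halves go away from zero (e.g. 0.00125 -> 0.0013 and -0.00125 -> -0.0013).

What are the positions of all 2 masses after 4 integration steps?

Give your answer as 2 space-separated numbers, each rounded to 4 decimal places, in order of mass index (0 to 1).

Step 0: x=[5.0000 14.0000] v=[0.0000 0.0000]
Step 1: x=[5.0600 13.9700] v=[0.6000 -0.3000]
Step 2: x=[5.1782 13.9109] v=[1.1820 -0.5910]
Step 3: x=[5.3511 13.8245] v=[1.7285 -0.8643]
Step 4: x=[5.5734 13.7133] v=[2.2232 -1.1116]

Answer: 5.5734 13.7133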